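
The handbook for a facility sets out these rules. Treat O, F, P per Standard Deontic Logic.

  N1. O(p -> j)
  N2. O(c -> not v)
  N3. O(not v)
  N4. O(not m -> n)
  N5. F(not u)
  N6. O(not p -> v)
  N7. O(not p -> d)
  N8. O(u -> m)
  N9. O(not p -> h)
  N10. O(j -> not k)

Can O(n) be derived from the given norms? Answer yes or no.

No

Premise 4 is O(not m -> n), but O(not m) is not derivable from the premises, so it does not yield O(n).
No other premise forces O(n). An ideal world satisfying every premise can still have n false, so O(n) is not derivable.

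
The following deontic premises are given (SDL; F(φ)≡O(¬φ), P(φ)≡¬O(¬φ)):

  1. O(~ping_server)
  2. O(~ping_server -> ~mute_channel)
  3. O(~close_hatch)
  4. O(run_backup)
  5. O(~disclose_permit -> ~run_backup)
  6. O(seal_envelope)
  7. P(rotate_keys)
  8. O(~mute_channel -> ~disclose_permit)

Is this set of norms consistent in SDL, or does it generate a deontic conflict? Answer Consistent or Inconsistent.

Premise 1 states O(~ping_server) outright.
From O(~ping_server) and premise 2, O(~ping_server -> ~mute_channel), we obtain O(~mute_channel).
With premise 8, O(~mute_channel -> ~disclose_permit), the K-axiom yields O(~disclose_permit).
With premise 5, O(~disclose_permit -> ~run_backup), the K-axiom yields O(~run_backup).
Yet premise 4 states O(run_backup).
We now have both O(~run_backup) and O(run_backup) — run_backup is simultaneously obligatory and forbidden, violating the D-axiom.

Inconsistent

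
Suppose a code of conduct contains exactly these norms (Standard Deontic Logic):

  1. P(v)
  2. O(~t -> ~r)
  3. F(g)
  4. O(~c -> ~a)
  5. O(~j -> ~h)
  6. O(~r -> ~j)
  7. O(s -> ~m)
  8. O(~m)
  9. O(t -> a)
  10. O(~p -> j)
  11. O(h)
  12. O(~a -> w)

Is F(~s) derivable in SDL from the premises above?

No

Premise 7 is O(s -> ~m); even if O(~m) held, inferring O(s) would be affirming the consequent — invalid.
No other premise forces O(s). An ideal world satisfying every premise can still have ~s true, so F(~s) is not derivable.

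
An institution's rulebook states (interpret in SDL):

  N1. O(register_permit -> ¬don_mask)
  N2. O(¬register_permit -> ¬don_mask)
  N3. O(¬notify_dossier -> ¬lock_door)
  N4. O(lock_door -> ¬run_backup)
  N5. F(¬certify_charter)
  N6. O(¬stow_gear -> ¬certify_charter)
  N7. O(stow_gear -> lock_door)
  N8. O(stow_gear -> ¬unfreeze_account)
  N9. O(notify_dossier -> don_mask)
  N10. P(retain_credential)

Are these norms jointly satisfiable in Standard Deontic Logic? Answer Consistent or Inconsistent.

Inconsistent

Premises 1 and 2 are O(register_permit -> ¬don_mask) and O(¬register_permit -> ¬don_mask); every ideal world satisfies register_permit or ¬register_permit, so in either case ¬don_mask holds — hence O(¬don_mask).
The contrapositive of premise 9 (O(notify_dossier -> don_mask)) is O(¬don_mask -> ¬notify_dossier), and O(¬don_mask) is already established, so O(¬notify_dossier).
From O(¬notify_dossier) and premise 3, O(¬notify_dossier -> ¬lock_door), we obtain O(¬lock_door).
The contrapositive of premise 7 (O(stow_gear -> lock_door)) is O(¬lock_door -> ¬stow_gear), and O(¬lock_door) is already established, so O(¬stow_gear).
With premise 6, O(¬stow_gear -> ¬certify_charter), the K-axiom yields O(¬certify_charter).
However, F(¬certify_charter) at premise 5 amounts to O(certify_charter).
We now have both O(¬certify_charter) and O(certify_charter) — certify_charter is simultaneously obligatory and forbidden, violating the D-axiom.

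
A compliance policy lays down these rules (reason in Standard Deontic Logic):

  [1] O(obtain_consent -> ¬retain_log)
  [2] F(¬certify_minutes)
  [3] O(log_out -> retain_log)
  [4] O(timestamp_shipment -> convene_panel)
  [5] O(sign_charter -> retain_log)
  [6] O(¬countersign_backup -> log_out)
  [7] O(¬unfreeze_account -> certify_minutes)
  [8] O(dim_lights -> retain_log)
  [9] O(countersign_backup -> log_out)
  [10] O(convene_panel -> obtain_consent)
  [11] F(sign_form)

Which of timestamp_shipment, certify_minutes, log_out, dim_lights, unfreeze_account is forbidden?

By case analysis on countersign_backup: premise 9 gives O(countersign_backup -> log_out) and premise 6 gives O(¬countersign_backup -> log_out), so O(log_out) either way.
With premise 3, O(log_out -> retain_log), the K-axiom yields O(retain_log).
Premise 1 is O(obtain_consent -> ¬retain_log); contrapositively O(retain_log -> ¬obtain_consent). Since O(retain_log) holds, K gives O(¬obtain_consent).
Premise 10, O(convene_panel -> obtain_consent), contraposes to O(¬obtain_consent -> ¬convene_panel); with O(¬obtain_consent) we get O(¬convene_panel).
Premise 4, O(timestamp_shipment -> convene_panel), contraposes to O(¬convene_panel -> ¬timestamp_shipment); with O(¬convene_panel) we get O(¬timestamp_shipment).
So O(¬timestamp_shipment) holds, i.e. timestamp_shipment is forbidden. None of the other listed options is forbidden under the premises.

timestamp_shipment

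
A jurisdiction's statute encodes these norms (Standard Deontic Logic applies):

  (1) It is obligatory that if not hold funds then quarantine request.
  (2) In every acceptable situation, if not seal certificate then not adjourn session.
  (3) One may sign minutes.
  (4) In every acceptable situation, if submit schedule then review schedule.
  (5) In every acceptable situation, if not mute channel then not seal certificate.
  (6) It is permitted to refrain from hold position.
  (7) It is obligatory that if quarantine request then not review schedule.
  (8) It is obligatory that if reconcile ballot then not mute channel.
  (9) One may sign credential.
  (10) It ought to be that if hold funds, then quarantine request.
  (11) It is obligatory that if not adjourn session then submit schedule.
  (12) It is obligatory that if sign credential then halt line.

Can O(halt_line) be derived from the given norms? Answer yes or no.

Premise 12 is O(sign_credential → halt_line), but O(sign_credential) is not derivable from the premises (the permission P(sign_credential) asserts only ¬O(¬sign_credential), not O(sign_credential)), so it does not yield O(halt_line).
No other premise forces O(halt_line). An ideal world satisfying every premise can still have halt_line false, so O(halt_line) is not derivable.

No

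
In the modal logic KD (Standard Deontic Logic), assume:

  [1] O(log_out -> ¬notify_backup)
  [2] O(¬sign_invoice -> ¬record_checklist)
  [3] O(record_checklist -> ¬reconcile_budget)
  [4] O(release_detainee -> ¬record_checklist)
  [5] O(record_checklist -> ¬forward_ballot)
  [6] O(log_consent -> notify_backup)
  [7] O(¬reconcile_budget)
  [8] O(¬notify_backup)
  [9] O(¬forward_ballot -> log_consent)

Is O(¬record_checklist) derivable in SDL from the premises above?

Yes

Premise 8 gives O(¬notify_backup).
The contrapositive of premise 6 (O(log_consent -> notify_backup)) is O(¬notify_backup -> ¬log_consent), and O(¬notify_backup) is already established, so O(¬log_consent).
Premise 9, O(¬forward_ballot -> log_consent), contraposes to O(¬log_consent -> forward_ballot); with O(¬log_consent) we get O(forward_ballot).
Premise 5, O(record_checklist -> ¬forward_ballot), contraposes to O(forward_ballot -> ¬record_checklist); with O(forward_ballot) we get O(¬record_checklist).
Premises 1, 2, 3, 4, 7 do not contribute to this derivation.
So O(¬record_checklist) follows.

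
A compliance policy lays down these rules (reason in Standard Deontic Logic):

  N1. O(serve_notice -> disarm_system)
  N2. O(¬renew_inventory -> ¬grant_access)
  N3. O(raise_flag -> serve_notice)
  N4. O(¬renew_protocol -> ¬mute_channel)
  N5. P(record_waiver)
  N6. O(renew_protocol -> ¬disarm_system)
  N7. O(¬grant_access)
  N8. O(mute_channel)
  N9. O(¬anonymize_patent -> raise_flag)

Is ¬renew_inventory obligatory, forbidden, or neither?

Neither

Premise 2 is O(¬renew_inventory -> ¬grant_access); even if O(¬grant_access) held, inferring O(¬renew_inventory) would be affirming the consequent — invalid.
No premise or chain of K-axiom applications forces O(¬renew_inventory), and none forces O(renew_inventory). So ¬renew_inventory is neither obligatory nor forbidden under these norms.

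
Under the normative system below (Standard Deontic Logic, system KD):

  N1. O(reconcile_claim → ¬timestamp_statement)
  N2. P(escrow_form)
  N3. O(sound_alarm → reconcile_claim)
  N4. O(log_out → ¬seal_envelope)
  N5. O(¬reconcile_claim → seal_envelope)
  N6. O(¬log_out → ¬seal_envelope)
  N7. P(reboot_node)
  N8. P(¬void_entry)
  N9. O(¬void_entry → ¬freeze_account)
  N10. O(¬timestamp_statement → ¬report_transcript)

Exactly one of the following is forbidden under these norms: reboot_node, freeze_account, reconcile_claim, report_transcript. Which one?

report_transcript

By case analysis on log_out: premise 4 gives O(log_out → ¬seal_envelope) and premise 6 gives O(¬log_out → ¬seal_envelope), so O(¬seal_envelope) either way.
The contrapositive of premise 5 (O(¬reconcile_claim → seal_envelope)) is O(¬seal_envelope → reconcile_claim), and O(¬seal_envelope) is already established, so O(reconcile_claim).
Premise 1 is O(reconcile_claim → ¬timestamp_statement); since O(reconcile_claim), deontic closure gives O(¬timestamp_statement).
With premise 10, O(¬timestamp_statement → ¬report_transcript), the K-axiom yields O(¬report_transcript).
So O(¬report_transcript) holds, i.e. report_transcript is forbidden. None of the other listed options is forbidden under the premises.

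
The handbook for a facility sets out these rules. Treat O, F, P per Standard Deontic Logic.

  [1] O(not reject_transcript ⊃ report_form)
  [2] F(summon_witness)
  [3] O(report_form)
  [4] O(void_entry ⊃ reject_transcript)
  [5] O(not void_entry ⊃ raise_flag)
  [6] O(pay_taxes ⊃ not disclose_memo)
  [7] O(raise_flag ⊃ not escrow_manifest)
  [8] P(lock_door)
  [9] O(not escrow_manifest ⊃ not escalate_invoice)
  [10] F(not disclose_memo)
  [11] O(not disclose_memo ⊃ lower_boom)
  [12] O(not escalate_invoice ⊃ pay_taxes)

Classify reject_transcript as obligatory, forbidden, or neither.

Premise 10 is F(not disclose_memo), i.e. O(disclose_memo).
The contrapositive of premise 6 (O(pay_taxes ⊃ not disclose_memo)) is O(disclose_memo ⊃ not pay_taxes), and O(disclose_memo) is already established, so O(not pay_taxes).
The contrapositive of premise 12 (O(not escalate_invoice ⊃ pay_taxes)) is O(not pay_taxes ⊃ escalate_invoice), and O(not pay_taxes) is already established, so O(escalate_invoice).
The contrapositive of premise 9 (O(not escrow_manifest ⊃ not escalate_invoice)) is O(escalate_invoice ⊃ escrow_manifest), and O(escalate_invoice) is already established, so O(escrow_manifest).
Premise 7 is O(raise_flag ⊃ not escrow_manifest); contrapositively O(escrow_manifest ⊃ not raise_flag). Since O(escrow_manifest) holds, K gives O(not raise_flag).
The contrapositive of premise 5 (O(not void_entry ⊃ raise_flag)) is O(not raise_flag ⊃ void_entry), and O(not raise_flag) is already established, so O(void_entry).
From O(void_entry) and premise 4, O(void_entry ⊃ reject_transcript), we obtain O(reject_transcript).
Premises 1, 2, 3, 8, 11 do not contribute to this derivation.
Hence reject_transcript is obligatory.

Obligatory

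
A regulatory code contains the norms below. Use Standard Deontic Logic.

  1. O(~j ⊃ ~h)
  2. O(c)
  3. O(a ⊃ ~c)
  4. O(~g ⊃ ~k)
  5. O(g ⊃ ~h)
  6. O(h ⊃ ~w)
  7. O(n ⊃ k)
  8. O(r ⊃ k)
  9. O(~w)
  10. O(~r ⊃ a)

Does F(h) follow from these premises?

Yes

Premise 2 states O(c) outright.
Premise 3 is O(a ⊃ ~c); contrapositively O(c ⊃ ~a). Since O(c) holds, K gives O(~a).
Premise 10 is O(~r ⊃ a); contrapositively O(~a ⊃ r). Since O(~a) holds, K gives O(r).
With premise 8, O(r ⊃ k), the K-axiom yields O(k).
The contrapositive of premise 4 (O(~g ⊃ ~k)) is O(k ⊃ g), and O(k) is already established, so O(g).
With premise 5, O(g ⊃ ~h), the K-axiom yields O(~h).
Premises 1, 6, 7, 9 do not contribute to this derivation.
So O(~h) holds, i.e. F(h). The claim follows.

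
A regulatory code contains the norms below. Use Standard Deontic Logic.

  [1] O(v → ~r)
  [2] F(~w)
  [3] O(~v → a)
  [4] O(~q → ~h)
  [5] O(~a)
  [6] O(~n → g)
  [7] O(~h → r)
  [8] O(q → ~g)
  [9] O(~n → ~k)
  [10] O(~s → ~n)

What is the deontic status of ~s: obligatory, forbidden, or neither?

Premise 5 gives O(~a).
The contrapositive of premise 3 (O(~v → a)) is O(~a → v), and O(~a) is already established, so O(v).
From O(v) and premise 1, O(v → ~r), we obtain O(~r).
Premise 7, O(~h → r), contraposes to O(~r → h); with O(~r) we get O(h).
Premise 4, O(~q → ~h), contraposes to O(h → q); with O(h) we get O(q).
From O(q) and premise 8, O(q → ~g), we obtain O(~g).
The contrapositive of premise 6 (O(~n → g)) is O(~g → n), and O(~g) is already established, so O(n).
The contrapositive of premise 10 (O(~s → ~n)) is O(n → s), and O(n) is already established, so O(s).
Premises 2, 9 do not contribute to this derivation.
Thus O(s), which is F(~s): ~s is forbidden.

Forbidden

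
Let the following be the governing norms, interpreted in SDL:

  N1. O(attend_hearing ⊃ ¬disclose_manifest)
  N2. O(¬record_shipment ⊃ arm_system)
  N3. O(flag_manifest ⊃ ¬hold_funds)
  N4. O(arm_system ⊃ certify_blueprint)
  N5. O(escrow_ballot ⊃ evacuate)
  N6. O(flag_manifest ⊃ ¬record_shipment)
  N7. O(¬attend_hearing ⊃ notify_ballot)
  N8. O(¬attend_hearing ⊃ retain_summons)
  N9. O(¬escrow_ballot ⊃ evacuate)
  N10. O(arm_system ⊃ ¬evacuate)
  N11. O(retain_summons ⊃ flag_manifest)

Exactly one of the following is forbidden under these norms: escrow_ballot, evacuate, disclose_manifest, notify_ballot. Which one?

By case analysis on ¬escrow_ballot: premise 9 gives O(¬escrow_ballot ⊃ evacuate) and premise 5 gives O(escrow_ballot ⊃ evacuate), so O(evacuate) either way.
Premise 10, O(arm_system ⊃ ¬evacuate), contraposes to O(evacuate ⊃ ¬arm_system); with O(evacuate) we get O(¬arm_system).
The contrapositive of premise 2 (O(¬record_shipment ⊃ arm_system)) is O(¬arm_system ⊃ record_shipment), and O(¬arm_system) is already established, so O(record_shipment).
Premise 6 is O(flag_manifest ⊃ ¬record_shipment); contrapositively O(record_shipment ⊃ ¬flag_manifest). Since O(record_shipment) holds, K gives O(¬flag_manifest).
Premise 11, O(retain_summons ⊃ flag_manifest), contraposes to O(¬flag_manifest ⊃ ¬retain_summons); with O(¬flag_manifest) we get O(¬retain_summons).
Premise 8 is O(¬attend_hearing ⊃ retain_summons); contrapositively O(¬retain_summons ⊃ attend_hearing). Since O(¬retain_summons) holds, K gives O(attend_hearing).
From O(attend_hearing) and premise 1, O(attend_hearing ⊃ ¬disclose_manifest), we obtain O(¬disclose_manifest).
So O(¬disclose_manifest) holds, i.e. disclose_manifest is forbidden. None of the other listed options is forbidden under the premises.

disclose_manifest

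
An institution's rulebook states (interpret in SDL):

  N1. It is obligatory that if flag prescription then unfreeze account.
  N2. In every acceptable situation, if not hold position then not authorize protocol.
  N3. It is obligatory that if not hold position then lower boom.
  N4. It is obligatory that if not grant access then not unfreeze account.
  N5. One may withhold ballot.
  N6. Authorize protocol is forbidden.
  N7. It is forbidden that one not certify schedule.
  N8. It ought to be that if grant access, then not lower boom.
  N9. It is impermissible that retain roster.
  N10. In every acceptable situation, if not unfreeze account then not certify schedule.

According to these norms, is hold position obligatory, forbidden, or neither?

Premise 7, F(¬certify_schedule), is equivalent to O(certify_schedule).
Premise 10, O(¬unfreeze_account → ¬certify_schedule), contraposes to O(certify_schedule → unfreeze_account); with O(certify_schedule) we get O(unfreeze_account).
Premise 4 is O(¬grant_access → ¬unfreeze_account); contrapositively O(unfreeze_account → grant_access). Since O(unfreeze_account) holds, K gives O(grant_access).
With premise 8, O(grant_access → ¬lower_boom), the K-axiom yields O(¬lower_boom).
Premise 3, O(¬hold_position → lower_boom), contraposes to O(¬lower_boom → hold_position); with O(¬lower_boom) we get O(hold_position).
Premises 1, 2, 5, 6, 9 do not contribute to this derivation.
Hence hold_position is obligatory.

Obligatory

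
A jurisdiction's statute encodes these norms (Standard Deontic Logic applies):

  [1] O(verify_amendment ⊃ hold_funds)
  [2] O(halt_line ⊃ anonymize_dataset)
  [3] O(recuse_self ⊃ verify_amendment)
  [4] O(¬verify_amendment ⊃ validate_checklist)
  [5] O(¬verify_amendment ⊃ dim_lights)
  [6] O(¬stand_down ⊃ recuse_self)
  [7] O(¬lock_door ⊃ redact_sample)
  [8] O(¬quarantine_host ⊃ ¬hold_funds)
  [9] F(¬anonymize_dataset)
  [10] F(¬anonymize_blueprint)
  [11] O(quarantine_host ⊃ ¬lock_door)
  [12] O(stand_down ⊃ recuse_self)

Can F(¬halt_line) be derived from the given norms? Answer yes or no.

No

Premise 2 is O(halt_line ⊃ anonymize_dataset); even if O(anonymize_dataset) held, inferring O(halt_line) would be affirming the consequent — invalid.
No other premise forces O(halt_line). An ideal world satisfying every premise can still have ¬halt_line true, so F(¬halt_line) is not derivable.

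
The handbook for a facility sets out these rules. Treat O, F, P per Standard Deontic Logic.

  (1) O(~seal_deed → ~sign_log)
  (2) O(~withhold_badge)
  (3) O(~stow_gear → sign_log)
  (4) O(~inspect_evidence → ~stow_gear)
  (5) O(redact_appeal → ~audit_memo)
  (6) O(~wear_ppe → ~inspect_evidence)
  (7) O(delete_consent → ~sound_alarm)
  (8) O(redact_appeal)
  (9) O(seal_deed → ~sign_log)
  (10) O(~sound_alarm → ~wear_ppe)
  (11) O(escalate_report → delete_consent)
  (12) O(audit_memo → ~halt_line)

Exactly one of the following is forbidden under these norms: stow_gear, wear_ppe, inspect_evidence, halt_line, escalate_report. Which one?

By case analysis on ~seal_deed: premise 1 gives O(~seal_deed → ~sign_log) and premise 9 gives O(seal_deed → ~sign_log), so O(~sign_log) either way.
The contrapositive of premise 3 (O(~stow_gear → sign_log)) is O(~sign_log → stow_gear), and O(~sign_log) is already established, so O(stow_gear).
Premise 4, O(~inspect_evidence → ~stow_gear), contraposes to O(stow_gear → inspect_evidence); with O(stow_gear) we get O(inspect_evidence).
Premise 6, O(~wear_ppe → ~inspect_evidence), contraposes to O(inspect_evidence → wear_ppe); with O(inspect_evidence) we get O(wear_ppe).
Premise 10, O(~sound_alarm → ~wear_ppe), contraposes to O(wear_ppe → sound_alarm); with O(wear_ppe) we get O(sound_alarm).
Premise 7 is O(delete_consent → ~sound_alarm); contrapositively O(sound_alarm → ~delete_consent). Since O(sound_alarm) holds, K gives O(~delete_consent).
Premise 11 is O(escalate_report → delete_consent); contrapositively O(~delete_consent → ~escalate_report). Since O(~delete_consent) holds, K gives O(~escalate_report).
So O(~escalate_report) holds, i.e. escalate_report is forbidden. None of the other listed options is forbidden under the premises.

escalate_report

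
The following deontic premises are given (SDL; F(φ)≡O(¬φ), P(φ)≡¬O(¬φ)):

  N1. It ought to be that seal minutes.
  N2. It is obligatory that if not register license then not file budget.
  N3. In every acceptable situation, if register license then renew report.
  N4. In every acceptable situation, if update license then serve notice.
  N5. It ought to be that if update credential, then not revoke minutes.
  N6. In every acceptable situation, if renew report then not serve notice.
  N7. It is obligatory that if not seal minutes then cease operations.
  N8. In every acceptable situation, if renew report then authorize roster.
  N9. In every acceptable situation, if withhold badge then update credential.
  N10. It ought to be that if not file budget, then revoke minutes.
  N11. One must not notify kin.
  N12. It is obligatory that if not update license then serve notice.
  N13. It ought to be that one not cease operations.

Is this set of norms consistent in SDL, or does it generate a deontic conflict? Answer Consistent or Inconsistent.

Premise 7 is O(¬seal_minutes → cease_operations), but O(¬seal_minutes) is not derivable from the premises, so it does not yield O(cease_operations).
So O(cease_operations) is not derivable, and the apparent clash with O(¬cease_operations) does not arise.
A world satisfying every obligation exists (e.g. authorize_roster=false, cease_operations=false, file_budget=false, notify_kin=false, register_license=false, renew_report=false, revoke_minutes=true, seal_minutes=true, serve_notice=true, update_credential=false, update_license=false, withhold_badge=false); no atom is both obligatory and forbidden, so the set is consistent.

Consistent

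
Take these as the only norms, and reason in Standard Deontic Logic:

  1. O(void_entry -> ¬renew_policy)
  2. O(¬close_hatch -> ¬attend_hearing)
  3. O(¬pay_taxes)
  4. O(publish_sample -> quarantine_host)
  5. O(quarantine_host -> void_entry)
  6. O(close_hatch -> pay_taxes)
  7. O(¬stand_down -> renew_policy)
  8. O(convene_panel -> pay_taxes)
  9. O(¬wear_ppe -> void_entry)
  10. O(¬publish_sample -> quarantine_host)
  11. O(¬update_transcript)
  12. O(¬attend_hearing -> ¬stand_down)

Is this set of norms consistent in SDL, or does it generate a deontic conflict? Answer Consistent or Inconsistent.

Inconsistent

By case analysis on publish_sample: premise 4 gives O(publish_sample -> quarantine_host) and premise 10 gives O(¬publish_sample -> quarantine_host), so O(quarantine_host) either way.
With premise 5, O(quarantine_host -> void_entry), the K-axiom yields O(void_entry).
Premise 1 is O(void_entry -> ¬renew_policy); since O(void_entry), deontic closure gives O(¬renew_policy).
Premise 7, O(¬stand_down -> renew_policy), contraposes to O(¬renew_policy -> stand_down); with O(¬renew_policy) we get O(stand_down).
Premise 12, O(¬attend_hearing -> ¬stand_down), contraposes to O(stand_down -> attend_hearing); with O(stand_down) we get O(attend_hearing).
Premise 2 is O(¬close_hatch -> ¬attend_hearing); contrapositively O(attend_hearing -> close_hatch). Since O(attend_hearing) holds, K gives O(close_hatch).
Applying K to premise 6 (O(close_hatch -> pay_taxes)) and O(close_hatch) yields O(pay_taxes).
Yet premise 3 states O(¬pay_taxes).
We now have both O(pay_taxes) and O(¬pay_taxes) — pay_taxes is simultaneously obligatory and forbidden, violating the D-axiom.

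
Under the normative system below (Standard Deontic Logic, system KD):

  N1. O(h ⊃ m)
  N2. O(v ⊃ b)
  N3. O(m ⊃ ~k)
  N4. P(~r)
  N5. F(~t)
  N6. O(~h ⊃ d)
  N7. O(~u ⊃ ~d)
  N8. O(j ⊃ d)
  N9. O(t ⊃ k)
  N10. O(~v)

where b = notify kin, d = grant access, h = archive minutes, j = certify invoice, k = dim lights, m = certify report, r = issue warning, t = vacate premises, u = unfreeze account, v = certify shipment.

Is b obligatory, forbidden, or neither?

Premise 2 is O(v ⊃ b), but O(v) is not derivable from the premises, so it does not yield O(b).
No premise or chain of K-axiom applications forces O(b), and none forces O(~b). So b is neither obligatory nor forbidden under these norms.

Neither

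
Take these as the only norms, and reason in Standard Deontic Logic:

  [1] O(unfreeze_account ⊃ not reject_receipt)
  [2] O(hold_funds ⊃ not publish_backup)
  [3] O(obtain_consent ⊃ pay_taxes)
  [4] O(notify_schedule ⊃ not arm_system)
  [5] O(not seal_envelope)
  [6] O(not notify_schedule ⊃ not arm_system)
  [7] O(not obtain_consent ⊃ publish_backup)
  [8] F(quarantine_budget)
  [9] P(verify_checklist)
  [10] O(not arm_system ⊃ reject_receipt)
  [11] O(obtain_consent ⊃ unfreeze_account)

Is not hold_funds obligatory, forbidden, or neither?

Premises 4 and 6 cover both cases: O(notify_schedule ⊃ not arm_system) and O(not notify_schedule ⊃ not arm_system). Since notify_schedule ∨ not notify_schedule is a tautology, O(not arm_system) follows.
Applying K to premise 10 (O(not arm_system ⊃ reject_receipt)) and O(not arm_system) yields O(reject_receipt).
Premise 1 is O(unfreeze_account ⊃ not reject_receipt); contrapositively O(reject_receipt ⊃ not unfreeze_account). Since O(reject_receipt) holds, K gives O(not unfreeze_account).
Premise 11 is O(obtain_consent ⊃ unfreeze_account); contrapositively O(not unfreeze_account ⊃ not obtain_consent). Since O(not unfreeze_account) holds, K gives O(not obtain_consent).
From O(not obtain_consent) and premise 7, O(not obtain_consent ⊃ publish_backup), we obtain O(publish_backup).
Premise 2 is O(hold_funds ⊃ not publish_backup); contrapositively O(publish_backup ⊃ not hold_funds). Since O(publish_backup) holds, K gives O(not hold_funds).
Premises 3, 5, 8, 9 do not contribute to this derivation.
Hence not hold_funds is obligatory.

Obligatory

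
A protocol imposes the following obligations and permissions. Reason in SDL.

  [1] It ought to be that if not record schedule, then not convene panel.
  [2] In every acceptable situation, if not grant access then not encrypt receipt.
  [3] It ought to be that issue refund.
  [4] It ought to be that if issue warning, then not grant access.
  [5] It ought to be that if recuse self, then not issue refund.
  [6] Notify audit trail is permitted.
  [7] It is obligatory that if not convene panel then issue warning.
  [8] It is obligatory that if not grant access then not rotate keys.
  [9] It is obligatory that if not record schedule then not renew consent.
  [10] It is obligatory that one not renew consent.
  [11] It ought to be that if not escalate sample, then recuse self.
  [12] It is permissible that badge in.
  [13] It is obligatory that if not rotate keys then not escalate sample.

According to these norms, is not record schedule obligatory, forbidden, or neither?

Forbidden

From premise 3 we have O(issue_refund).
Premise 5, O(recuse_self → ¬issue_refund), contraposes to O(issue_refund → ¬recuse_self); with O(issue_refund) we get O(¬recuse_self).
Premise 11, O(¬escalate_sample → recuse_self), contraposes to O(¬recuse_self → escalate_sample); with O(¬recuse_self) we get O(escalate_sample).
Premise 13 is O(¬rotate_keys → ¬escalate_sample); contrapositively O(escalate_sample → rotate_keys). Since O(escalate_sample) holds, K gives O(rotate_keys).
Premise 8, O(¬grant_access → ¬rotate_keys), contraposes to O(rotate_keys → grant_access); with O(rotate_keys) we get O(grant_access).
Premise 4 is O(issue_warning → ¬grant_access); contrapositively O(grant_access → ¬issue_warning). Since O(grant_access) holds, K gives O(¬issue_warning).
The contrapositive of premise 7 (O(¬convene_panel → issue_warning)) is O(¬issue_warning → convene_panel), and O(¬issue_warning) is already established, so O(convene_panel).
The contrapositive of premise 1 (O(¬record_schedule → ¬convene_panel)) is O(convene_panel → record_schedule), and O(convene_panel) is already established, so O(record_schedule).
Premises 2, 6, 9, 10, 12 do not contribute to this derivation.
Thus O(record_schedule), which is F(¬record_schedule): ¬record_schedule is forbidden.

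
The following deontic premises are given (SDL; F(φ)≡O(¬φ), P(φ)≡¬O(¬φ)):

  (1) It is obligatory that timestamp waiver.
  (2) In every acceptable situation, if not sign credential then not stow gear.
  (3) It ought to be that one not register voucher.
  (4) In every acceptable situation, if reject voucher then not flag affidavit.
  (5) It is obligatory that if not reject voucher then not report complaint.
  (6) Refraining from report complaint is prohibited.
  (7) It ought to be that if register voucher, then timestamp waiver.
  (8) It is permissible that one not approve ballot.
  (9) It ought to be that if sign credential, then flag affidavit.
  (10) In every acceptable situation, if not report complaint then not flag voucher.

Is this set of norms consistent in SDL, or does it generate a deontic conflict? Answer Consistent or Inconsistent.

Consistent

Premise 7 is O(register_voucher → timestamp_waiver); even if O(timestamp_waiver) held, inferring O(register_voucher) would be affirming the consequent — invalid.
So O(register_voucher) is not derivable, and the apparent clash with O(¬register_voucher) does not arise.
A world satisfying every obligation exists (e.g. approve_ballot=false, flag_affidavit=false, flag_voucher=false, register_voucher=false, reject_voucher=true, report_complaint=true, sign_credential=false, stow_gear=false, timestamp_waiver=true); no atom is both obligatory and forbidden, so the set is consistent.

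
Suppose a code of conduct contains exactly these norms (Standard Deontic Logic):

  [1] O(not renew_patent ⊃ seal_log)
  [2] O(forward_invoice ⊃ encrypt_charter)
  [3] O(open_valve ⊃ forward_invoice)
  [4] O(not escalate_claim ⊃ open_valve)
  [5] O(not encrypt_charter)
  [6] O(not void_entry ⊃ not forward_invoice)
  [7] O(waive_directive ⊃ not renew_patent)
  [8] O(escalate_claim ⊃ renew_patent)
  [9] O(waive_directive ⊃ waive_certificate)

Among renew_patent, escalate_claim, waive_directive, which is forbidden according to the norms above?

waive_directive

From premise 5 we have O(not encrypt_charter).
Premise 2, O(forward_invoice ⊃ encrypt_charter), contraposes to O(not encrypt_charter ⊃ not forward_invoice); with O(not encrypt_charter) we get O(not forward_invoice).
Premise 3, O(open_valve ⊃ forward_invoice), contraposes to O(not forward_invoice ⊃ not open_valve); with O(not forward_invoice) we get O(not open_valve).
Premise 4, O(not escalate_claim ⊃ open_valve), contraposes to O(not open_valve ⊃ escalate_claim); with O(not open_valve) we get O(escalate_claim).
Applying K to premise 8 (O(escalate_claim ⊃ renew_patent)) and O(escalate_claim) yields O(renew_patent).
The contrapositive of premise 7 (O(waive_directive ⊃ not renew_patent)) is O(renew_patent ⊃ not waive_directive), and O(renew_patent) is already established, so O(not waive_directive).
So O(not waive_directive) holds, i.e. waive_directive is forbidden. None of the other listed options is forbidden under the premises.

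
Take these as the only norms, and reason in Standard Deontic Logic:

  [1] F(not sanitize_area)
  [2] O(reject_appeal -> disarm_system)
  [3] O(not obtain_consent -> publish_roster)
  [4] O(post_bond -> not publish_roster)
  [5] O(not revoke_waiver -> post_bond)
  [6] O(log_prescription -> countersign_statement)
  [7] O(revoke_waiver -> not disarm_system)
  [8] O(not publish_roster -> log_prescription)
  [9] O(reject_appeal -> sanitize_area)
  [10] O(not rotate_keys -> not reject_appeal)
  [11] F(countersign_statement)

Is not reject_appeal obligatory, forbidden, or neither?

Premise 11 is F(countersign_statement), i.e. O(not countersign_statement).
The contrapositive of premise 6 (O(log_prescription -> countersign_statement)) is O(not countersign_statement -> not log_prescription), and O(not countersign_statement) is already established, so O(not log_prescription).
Premise 8, O(not publish_roster -> log_prescription), contraposes to O(not log_prescription -> publish_roster); with O(not log_prescription) we get O(publish_roster).
Premise 4 is O(post_bond -> not publish_roster); contrapositively O(publish_roster -> not post_bond). Since O(publish_roster) holds, K gives O(not post_bond).
Premise 5 is O(not revoke_waiver -> post_bond); contrapositively O(not post_bond -> revoke_waiver). Since O(not post_bond) holds, K gives O(revoke_waiver).
Premise 7 is O(revoke_waiver -> not disarm_system); since O(revoke_waiver), deontic closure gives O(not disarm_system).
The contrapositive of premise 2 (O(reject_appeal -> disarm_system)) is O(not disarm_system -> not reject_appeal), and O(not disarm_system) is already established, so O(not reject_appeal).
Premises 1, 3, 9, 10 do not contribute to this derivation.
Hence not reject_appeal is obligatory.

Obligatory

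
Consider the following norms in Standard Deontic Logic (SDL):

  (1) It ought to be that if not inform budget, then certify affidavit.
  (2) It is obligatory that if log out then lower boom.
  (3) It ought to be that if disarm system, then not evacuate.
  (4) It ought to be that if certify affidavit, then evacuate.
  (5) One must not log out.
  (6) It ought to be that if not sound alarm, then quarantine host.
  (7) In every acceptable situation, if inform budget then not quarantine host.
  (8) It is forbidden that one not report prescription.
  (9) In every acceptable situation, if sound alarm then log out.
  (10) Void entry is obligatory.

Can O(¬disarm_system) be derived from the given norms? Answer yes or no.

Yes

Premise 5 is F(log_out), i.e. O(¬log_out).
Premise 9, O(sound_alarm → log_out), contraposes to O(¬log_out → ¬sound_alarm); with O(¬log_out) we get O(¬sound_alarm).
Premise 6 is O(¬sound_alarm → quarantine_host); since O(¬sound_alarm), deontic closure gives O(quarantine_host).
Premise 7, O(inform_budget → ¬quarantine_host), contraposes to O(quarantine_host → ¬inform_budget); with O(quarantine_host) we get O(¬inform_budget).
Applying K to premise 1 (O(¬inform_budget → certify_affidavit)) and O(¬inform_budget) yields O(certify_affidavit).
Premise 4 is O(certify_affidavit → evacuate); since O(certify_affidavit), deontic closure gives O(evacuate).
Premise 3, O(disarm_system → ¬evacuate), contraposes to O(evacuate → ¬disarm_system); with O(evacuate) we get O(¬disarm_system).
Premises 2, 8, 10 do not contribute to this derivation.
So O(¬disarm_system) follows.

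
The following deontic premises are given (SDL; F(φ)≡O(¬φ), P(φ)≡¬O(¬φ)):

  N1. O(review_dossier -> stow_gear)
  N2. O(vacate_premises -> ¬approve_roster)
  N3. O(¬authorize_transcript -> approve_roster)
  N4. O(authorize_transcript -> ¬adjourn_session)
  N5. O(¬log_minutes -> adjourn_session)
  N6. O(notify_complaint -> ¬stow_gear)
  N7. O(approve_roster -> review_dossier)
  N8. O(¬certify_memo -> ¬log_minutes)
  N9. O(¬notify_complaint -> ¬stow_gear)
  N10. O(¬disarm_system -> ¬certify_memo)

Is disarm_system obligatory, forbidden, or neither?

Obligatory

Premises 6 and 9 cover both cases: O(notify_complaint -> ¬stow_gear) and O(¬notify_complaint -> ¬stow_gear). Since notify_complaint ∨ ¬notify_complaint is a tautology, O(¬stow_gear) follows.
The contrapositive of premise 1 (O(review_dossier -> stow_gear)) is O(¬stow_gear -> ¬review_dossier), and O(¬stow_gear) is already established, so O(¬review_dossier).
The contrapositive of premise 7 (O(approve_roster -> review_dossier)) is O(¬review_dossier -> ¬approve_roster), and O(¬review_dossier) is already established, so O(¬approve_roster).
Premise 3 is O(¬authorize_transcript -> approve_roster); contrapositively O(¬approve_roster -> authorize_transcript). Since O(¬approve_roster) holds, K gives O(authorize_transcript).
Premise 4 is O(authorize_transcript -> ¬adjourn_session); since O(authorize_transcript), deontic closure gives O(¬adjourn_session).
Premise 5 is O(¬log_minutes -> adjourn_session); contrapositively O(¬adjourn_session -> log_minutes). Since O(¬adjourn_session) holds, K gives O(log_minutes).
The contrapositive of premise 8 (O(¬certify_memo -> ¬log_minutes)) is O(log_minutes -> certify_memo), and O(log_minutes) is already established, so O(certify_memo).
Premise 10 is O(¬disarm_system -> ¬certify_memo); contrapositively O(certify_memo -> disarm_system). Since O(certify_memo) holds, K gives O(disarm_system).
Premise 2 does not contribute to this derivation.
Hence disarm_system is obligatory.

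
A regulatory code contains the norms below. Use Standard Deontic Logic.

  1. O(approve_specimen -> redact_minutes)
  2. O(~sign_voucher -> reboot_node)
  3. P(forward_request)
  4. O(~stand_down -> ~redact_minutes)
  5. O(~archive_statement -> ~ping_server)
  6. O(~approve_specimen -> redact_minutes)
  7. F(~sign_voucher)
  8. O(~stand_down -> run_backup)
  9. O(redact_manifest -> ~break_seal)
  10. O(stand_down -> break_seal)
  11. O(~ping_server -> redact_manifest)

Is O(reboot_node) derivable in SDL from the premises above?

Premise 2 is O(~sign_voucher -> reboot_node), but O(~sign_voucher) is not derivable from the premises, so it does not yield O(reboot_node).
No other premise forces O(reboot_node). An ideal world satisfying every premise can still have reboot_node false, so O(reboot_node) is not derivable.

No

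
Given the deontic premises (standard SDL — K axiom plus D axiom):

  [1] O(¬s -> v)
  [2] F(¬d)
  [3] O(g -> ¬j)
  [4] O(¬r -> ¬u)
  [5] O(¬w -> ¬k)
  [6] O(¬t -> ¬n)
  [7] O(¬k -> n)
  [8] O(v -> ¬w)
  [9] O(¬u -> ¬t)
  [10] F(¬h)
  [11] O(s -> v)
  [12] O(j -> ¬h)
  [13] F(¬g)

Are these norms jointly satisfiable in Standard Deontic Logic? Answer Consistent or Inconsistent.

Consistent

Premise 12 is O(j -> ¬h), but O(j) is not derivable from the premises, so it does not yield O(¬h).
So O(¬h) is not derivable, and the apparent clash with O(h) does not arise.
A world satisfying every obligation exists (e.g. d=true, g=true, h=true, j=false, k=false, n=true, r=true, s=false, t=true, u=true, v=true, w=false); no atom is both obligatory and forbidden, so the set is consistent.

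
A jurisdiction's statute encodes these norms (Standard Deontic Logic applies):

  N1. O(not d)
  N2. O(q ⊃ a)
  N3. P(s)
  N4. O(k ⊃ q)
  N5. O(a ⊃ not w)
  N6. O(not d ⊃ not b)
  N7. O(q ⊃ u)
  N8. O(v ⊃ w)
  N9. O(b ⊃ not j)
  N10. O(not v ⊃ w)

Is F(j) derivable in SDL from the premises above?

Premise 9 is O(b ⊃ not j), but O(b) is not derivable from the premises, so it does not yield O(not j).
No other premise forces O(not j). An ideal world satisfying every premise can still have j true, so F(j) is not derivable.

No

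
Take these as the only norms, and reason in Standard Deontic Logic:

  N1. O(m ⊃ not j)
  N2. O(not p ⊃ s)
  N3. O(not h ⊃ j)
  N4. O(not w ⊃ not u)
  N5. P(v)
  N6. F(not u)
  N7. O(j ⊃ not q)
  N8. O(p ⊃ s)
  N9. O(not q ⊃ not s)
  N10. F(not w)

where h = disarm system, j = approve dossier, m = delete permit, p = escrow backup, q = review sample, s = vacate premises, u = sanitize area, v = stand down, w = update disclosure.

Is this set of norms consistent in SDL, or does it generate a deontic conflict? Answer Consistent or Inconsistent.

Premise 4 is O(not w ⊃ not u), but O(not w) is not derivable from the premises, so it does not yield O(not u).
So O(not u) is not derivable, and the apparent clash with O(u) does not arise.
A world satisfying every obligation exists (e.g. h=true, j=false, m=false, p=false, q=true, s=true, u=true, v=false, w=true); no atom is both obligatory and forbidden, so the set is consistent.

Consistent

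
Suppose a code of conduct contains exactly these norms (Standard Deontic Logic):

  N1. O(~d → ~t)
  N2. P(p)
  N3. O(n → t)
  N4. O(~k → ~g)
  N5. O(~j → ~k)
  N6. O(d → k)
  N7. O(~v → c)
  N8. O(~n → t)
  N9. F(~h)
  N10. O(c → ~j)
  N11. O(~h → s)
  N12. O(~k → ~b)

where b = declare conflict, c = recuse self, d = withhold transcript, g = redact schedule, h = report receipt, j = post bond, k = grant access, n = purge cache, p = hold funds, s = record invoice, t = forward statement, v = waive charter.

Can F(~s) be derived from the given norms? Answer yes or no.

Premise 11 is O(~h → s), but O(~h) is not derivable from the premises, so it does not yield O(s).
No other premise forces O(s). An ideal world satisfying every premise can still have ~s true, so F(~s) is not derivable.

No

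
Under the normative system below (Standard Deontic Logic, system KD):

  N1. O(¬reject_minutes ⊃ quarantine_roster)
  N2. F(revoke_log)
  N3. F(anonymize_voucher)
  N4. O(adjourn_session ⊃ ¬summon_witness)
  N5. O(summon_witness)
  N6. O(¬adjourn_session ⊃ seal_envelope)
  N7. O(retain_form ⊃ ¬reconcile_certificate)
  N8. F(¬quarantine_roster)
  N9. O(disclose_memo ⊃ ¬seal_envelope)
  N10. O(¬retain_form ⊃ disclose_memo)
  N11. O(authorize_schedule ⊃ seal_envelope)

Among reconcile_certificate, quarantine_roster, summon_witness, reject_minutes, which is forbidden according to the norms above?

reconcile_certificate

Premise 5 gives O(summon_witness).
Premise 4 is O(adjourn_session ⊃ ¬summon_witness); contrapositively O(summon_witness ⊃ ¬adjourn_session). Since O(summon_witness) holds, K gives O(¬adjourn_session).
Applying K to premise 6 (O(¬adjourn_session ⊃ seal_envelope)) and O(¬adjourn_session) yields O(seal_envelope).
Premise 9, O(disclose_memo ⊃ ¬seal_envelope), contraposes to O(seal_envelope ⊃ ¬disclose_memo); with O(seal_envelope) we get O(¬disclose_memo).
The contrapositive of premise 10 (O(¬retain_form ⊃ disclose_memo)) is O(¬disclose_memo ⊃ retain_form), and O(¬disclose_memo) is already established, so O(retain_form).
With premise 7, O(retain_form ⊃ ¬reconcile_certificate), the K-axiom yields O(¬reconcile_certificate).
So O(¬reconcile_certificate) holds, i.e. reconcile_certificate is forbidden. None of the other listed options is forbidden under the premises.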